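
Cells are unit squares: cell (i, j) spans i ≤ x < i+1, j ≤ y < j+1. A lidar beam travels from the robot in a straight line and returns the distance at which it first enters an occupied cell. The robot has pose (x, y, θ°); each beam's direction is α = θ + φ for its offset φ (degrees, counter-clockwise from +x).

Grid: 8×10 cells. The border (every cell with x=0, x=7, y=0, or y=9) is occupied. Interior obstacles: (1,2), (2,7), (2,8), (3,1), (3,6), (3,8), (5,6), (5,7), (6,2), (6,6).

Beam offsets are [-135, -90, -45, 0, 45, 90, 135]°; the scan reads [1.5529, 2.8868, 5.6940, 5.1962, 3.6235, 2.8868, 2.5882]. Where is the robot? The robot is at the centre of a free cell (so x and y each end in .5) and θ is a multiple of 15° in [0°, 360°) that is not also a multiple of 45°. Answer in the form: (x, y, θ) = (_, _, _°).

(x, y, θ) = (5.5, 3.5, 150°)

Candidates: 38 free-cell centres × 16 headings = 608 poses. Raycast each; keep the one whose scan matches to 4 dp.
  (5.5, 2.5, 345°): beam 1 = 1.7321 ≠ 1.5529 ✗
  (6.5, 5.5, 285°): beam 1 = 1.0000 ≠ 1.5529 ✗
  (4.5, 4.5, 105°): beam 1 = 2.8868 ≠ 1.5529 ✗
  (5.5, 1.5, 105°): beam 1 = 1.0000 ≠ 1.5529 ✗
  …
  (5.5, 3.5, 150°): r_1=1.5529, r_2=2.8868, r_3=5.6940, r_4=5.1962, r_5=3.6235, r_6=2.8868, r_7=2.5882 — all match ✓
Only this pose fits every beam.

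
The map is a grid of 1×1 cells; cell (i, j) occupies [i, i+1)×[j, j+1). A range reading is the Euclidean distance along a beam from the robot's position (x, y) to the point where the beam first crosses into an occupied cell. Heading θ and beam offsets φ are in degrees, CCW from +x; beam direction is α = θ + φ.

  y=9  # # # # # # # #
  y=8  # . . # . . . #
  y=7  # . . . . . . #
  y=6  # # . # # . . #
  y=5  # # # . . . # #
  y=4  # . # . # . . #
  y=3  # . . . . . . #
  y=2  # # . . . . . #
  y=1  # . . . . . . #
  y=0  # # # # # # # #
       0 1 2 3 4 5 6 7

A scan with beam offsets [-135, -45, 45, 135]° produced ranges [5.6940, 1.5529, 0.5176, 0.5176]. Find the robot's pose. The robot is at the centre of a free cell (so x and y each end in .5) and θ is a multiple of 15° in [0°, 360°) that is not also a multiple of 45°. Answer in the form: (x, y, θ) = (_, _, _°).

The pose lattice has 38·16 = 608 candidates. Test each by forward raycasting.
  (5.5, 2.5, 165°): beam 1 = 1.7321 ≠ 5.6940 ✗
  (6.5, 7.5, 30°): beam 1 = 1.5529 ≠ 5.6940 ✗
  (2.5, 6.5, 300°): beam 1 = 0.5176 ≠ 5.6940 ✗
  (6.5, 3.5, 60°): beam 1 = 1.9319 ≠ 5.6940 ✗
  …
  (1.5, 3.5, 120°): r_1=5.6940, r_2=1.5529, r_3=0.5176, r_4=0.5176 — all match ✓
No second candidate reproduces the full scan.

(x, y, θ) = (1.5, 3.5, 120°)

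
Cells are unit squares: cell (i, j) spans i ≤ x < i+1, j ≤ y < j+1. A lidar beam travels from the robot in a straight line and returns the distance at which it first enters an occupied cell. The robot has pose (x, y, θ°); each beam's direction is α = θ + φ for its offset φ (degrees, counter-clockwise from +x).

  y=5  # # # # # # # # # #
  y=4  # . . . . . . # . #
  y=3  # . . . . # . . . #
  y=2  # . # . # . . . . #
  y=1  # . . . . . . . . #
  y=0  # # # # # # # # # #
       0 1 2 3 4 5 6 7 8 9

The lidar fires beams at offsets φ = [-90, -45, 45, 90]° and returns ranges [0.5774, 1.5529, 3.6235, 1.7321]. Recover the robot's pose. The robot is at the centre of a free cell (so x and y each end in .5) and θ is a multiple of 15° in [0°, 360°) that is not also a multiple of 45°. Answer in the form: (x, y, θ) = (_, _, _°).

(x, y, θ) = (4.5, 3.5, 120°)

Enumerate (i+0.5, j+0.5, θ) over the 28 free cells and 16 admissible headings. For each, cast all 4 beams and compare to the given ranges.
  (1.5, 1.5, 150°): beam 1 = 1.0000 ≠ 0.5774 ✗
  (5.5, 1.5, 105°): beam 1 = 3.6235 ≠ 0.5774 ✗
  (8.5, 4.5, 240°): beam 2 = 0.5176 ≠ 1.5529 ✗
  …
  (4.5, 3.5, 120°): r_1=0.5774, r_2=1.5529, r_3=3.6235, r_4=1.7321 — all match ✓
No second candidate reproduces the full scan.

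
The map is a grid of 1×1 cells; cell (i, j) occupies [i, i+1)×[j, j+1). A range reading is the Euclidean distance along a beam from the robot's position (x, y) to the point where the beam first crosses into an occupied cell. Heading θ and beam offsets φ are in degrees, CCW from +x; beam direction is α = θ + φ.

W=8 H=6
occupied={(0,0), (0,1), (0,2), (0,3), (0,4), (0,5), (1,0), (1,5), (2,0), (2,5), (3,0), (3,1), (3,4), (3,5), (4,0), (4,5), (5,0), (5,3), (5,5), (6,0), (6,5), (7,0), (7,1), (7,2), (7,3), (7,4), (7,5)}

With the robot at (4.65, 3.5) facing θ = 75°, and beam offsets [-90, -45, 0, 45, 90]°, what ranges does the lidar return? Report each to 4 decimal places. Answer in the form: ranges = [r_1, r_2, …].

beam 1: φ=-90°, α=345°
  direction (0.9659, -0.2588); cell (4,3); t to first gridline: x 0.3623, y 1.9319 (then +1.0353 / +3.8637)
    (5,3) via x @ 0.3623  # hit
  → r_1 = 0.3623
beam 2: φ=-45°, α=30°
  direction (0.8660, 0.5000); cell (4,3); t to first gridline: x 0.4041, y 1.0000 (then +1.1547 / +2.0000)
    (5,3) via x @ 0.4041  # hit
  → r_2 = 0.4041
beam 3: φ=0°, α=75°
  direction (0.2588, 0.9659); cell (4,3); t to first gridline: x 1.3523, y 0.5176 (then +3.8637 / +1.0353)
    (4,4) via y @ 0.5176
    (5,4) via x @ 1.3523
    (5,5) via y @ 1.5529  # hit
  → r_3 = 1.5529
beam 4: φ=45°, α=120°
  direction (-0.5000, 0.8660); cell (4,3); t to first gridline: x 1.3000, y 0.5774 (then +2.0000 / +1.1547)
    (4,4) via y @ 0.5774
    (3,4) via x @ 1.3000  # hit
  → r_4 = 1.3000
beam 5: φ=90°, α=165°
  direction (-0.9659, 0.2588); cell (4,3); t to first gridline: x 0.6729, y 1.9319 (then +1.0353 / +3.8637)
    (3,3) via x @ 0.6729
    (2,3) via x @ 1.7082
    (2,4) via y @ 1.9319
    (1,4) via x @ 2.7435
    (0,4) via x @ 3.7788  # hit
  → r_5 = 3.7788

ranges = [0.3623, 0.4041, 1.5529, 1.3000, 3.7788]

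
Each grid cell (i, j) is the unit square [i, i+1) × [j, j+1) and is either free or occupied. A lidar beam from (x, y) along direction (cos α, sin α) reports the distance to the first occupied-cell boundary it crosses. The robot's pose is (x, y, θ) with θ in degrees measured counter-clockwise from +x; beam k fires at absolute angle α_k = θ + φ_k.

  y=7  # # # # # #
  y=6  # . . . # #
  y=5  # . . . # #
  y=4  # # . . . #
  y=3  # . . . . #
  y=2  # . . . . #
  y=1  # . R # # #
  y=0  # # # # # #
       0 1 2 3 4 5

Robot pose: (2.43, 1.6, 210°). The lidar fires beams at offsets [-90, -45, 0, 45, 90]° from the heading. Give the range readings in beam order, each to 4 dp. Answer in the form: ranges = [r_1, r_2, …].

ranges = [2.7713, 1.4804, 1.2000, 0.6212, 0.6928]

beam 1: φ=-90°, α=120°
  direction (-0.5000, 0.8660); cell (2,1); t to first gridline: x 0.8600, y 0.4619 (then +2.0000 / +1.1547)
    (2,2) via y @ 0.4619
    (1,2) via x @ 0.8600
    (1,3) via y @ 1.6166
    (1,4) via y @ 2.7713  # hit
  → r_1 = 2.7713
beam 2: φ=-45°, α=165°
  direction (-0.9659, 0.2588); cell (2,1); t to first gridline: x 0.4452, y 1.5455 (then +1.0353 / +3.8637)
    (1,1) via x @ 0.4452
    (0,1) via x @ 1.4804  # hit
  → r_2 = 1.4804
beam 3: φ=0°, α=210°
  direction (-0.8660, -0.5000); cell (2,1); t to first gridline: x 0.4965, y 1.2000 (then +1.1547 / +2.0000)
    (1,1) via x @ 0.4965
    (1,0) via y @ 1.2000  # hit
  → r_3 = 1.2000
beam 4: φ=45°, α=255°
  direction (-0.2588, -0.9659); cell (2,1); t to first gridline: x 1.6614, y 0.6212 (then +3.8637 / +1.0353)
    (2,0) via y @ 0.6212  # hit
  → r_4 = 0.6212
beam 5: φ=90°, α=300°
  direction (0.5000, -0.8660); cell (2,1); t to first gridline: x 1.1400, y 0.6928 (then +2.0000 / +1.1547)
    (2,0) via y @ 0.6928  # hit
  → r_5 = 0.6928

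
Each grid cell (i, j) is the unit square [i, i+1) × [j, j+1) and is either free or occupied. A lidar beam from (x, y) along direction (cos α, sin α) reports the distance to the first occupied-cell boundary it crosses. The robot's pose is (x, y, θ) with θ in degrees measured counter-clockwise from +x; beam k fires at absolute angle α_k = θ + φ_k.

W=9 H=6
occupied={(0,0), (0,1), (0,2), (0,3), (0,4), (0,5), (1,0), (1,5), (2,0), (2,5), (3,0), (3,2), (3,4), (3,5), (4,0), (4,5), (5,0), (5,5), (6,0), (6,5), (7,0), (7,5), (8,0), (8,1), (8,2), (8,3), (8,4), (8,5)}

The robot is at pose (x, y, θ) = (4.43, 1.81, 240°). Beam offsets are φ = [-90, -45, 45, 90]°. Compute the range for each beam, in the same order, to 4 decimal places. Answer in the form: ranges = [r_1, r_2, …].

ranges = [0.4965, 3.1296, 0.8386, 1.6200]

beam 1: φ=-90°, α=150°
  direction (-0.8660, 0.5000); cell (4,1); t to first gridline: x 0.4965, y 0.3800 (then +1.1547 / +2.0000)
    (4,2) via y @ 0.3800
    (3,2) via x @ 0.4965  # hit
  → r_1 = 0.4965
beam 2: φ=-45°, α=195°
  direction (-0.9659, -0.2588); cell (4,1); t to first gridline: x 0.4452, y 3.1296 (then +1.0353 / +3.8637)
    (3,1) via x @ 0.4452
    (2,1) via x @ 1.4804
    (1,1) via x @ 2.5157
    (1,0) via y @ 3.1296  # hit
  → r_2 = 3.1296
beam 3: φ=45°, α=285°
  direction (0.2588, -0.9659); cell (4,1); t to first gridline: x 2.2023, y 0.8386 (then +3.8637 / +1.0353)
    (4,0) via y @ 0.8386  # hit
  → r_3 = 0.8386
beam 4: φ=90°, α=330°
  direction (0.8660, -0.5000); cell (4,1); t to first gridline: x 0.6582, y 1.6200 (then +1.1547 / +2.0000)
    (5,1) via x @ 0.6582
    (5,0) via y @ 1.6200  # hit
  → r_4 = 1.6200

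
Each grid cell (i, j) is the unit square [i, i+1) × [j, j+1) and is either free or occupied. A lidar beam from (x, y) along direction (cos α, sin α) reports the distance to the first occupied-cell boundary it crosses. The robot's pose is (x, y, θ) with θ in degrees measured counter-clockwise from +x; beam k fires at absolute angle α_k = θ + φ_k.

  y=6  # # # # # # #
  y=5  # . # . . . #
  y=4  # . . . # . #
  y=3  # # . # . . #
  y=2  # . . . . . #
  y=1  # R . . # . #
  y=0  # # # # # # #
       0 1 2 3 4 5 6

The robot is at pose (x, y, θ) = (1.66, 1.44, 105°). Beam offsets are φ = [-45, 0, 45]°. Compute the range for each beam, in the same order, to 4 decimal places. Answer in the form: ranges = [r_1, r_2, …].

beam 1: φ=-45°, α=60°
  dir = (cos 60°, sin 60°) = (0.5000, 0.8660); from cell (1,1)
  next x-line at t=0.6800, next y-line at t=0.6466; Δt_x=2.0000, Δt_y=1.1547
    y: enter (1,2) at t=0.6466
    x: enter (2,2) at t=0.6800
    y: enter (2,3) at t=1.8013
    x: enter (3,3) at t=2.6800 ← occupied
  → r_1 = 2.6800
beam 2: φ=0°, α=105°
  dir = (cos 105°, sin 105°) = (-0.2588, 0.9659); from cell (1,1)
  next x-line at t=2.5500, next y-line at t=0.5798; Δt_x=3.8637, Δt_y=1.0353
    y: enter (1,2) at t=0.5798
    y: enter (1,3) at t=1.6150 ← occupied
  → r_2 = 1.6150
beam 3: φ=45°, α=150°
  dir = (cos 150°, sin 150°) = (-0.8660, 0.5000); from cell (1,1)
  next x-line at t=0.7621, next y-line at t=1.1200; Δt_x=1.1547, Δt_y=2.0000
    x: enter (0,1) at t=0.7621 ← occupied
  → r_3 = 0.7621

ranges = [2.6800, 1.6150, 0.7621]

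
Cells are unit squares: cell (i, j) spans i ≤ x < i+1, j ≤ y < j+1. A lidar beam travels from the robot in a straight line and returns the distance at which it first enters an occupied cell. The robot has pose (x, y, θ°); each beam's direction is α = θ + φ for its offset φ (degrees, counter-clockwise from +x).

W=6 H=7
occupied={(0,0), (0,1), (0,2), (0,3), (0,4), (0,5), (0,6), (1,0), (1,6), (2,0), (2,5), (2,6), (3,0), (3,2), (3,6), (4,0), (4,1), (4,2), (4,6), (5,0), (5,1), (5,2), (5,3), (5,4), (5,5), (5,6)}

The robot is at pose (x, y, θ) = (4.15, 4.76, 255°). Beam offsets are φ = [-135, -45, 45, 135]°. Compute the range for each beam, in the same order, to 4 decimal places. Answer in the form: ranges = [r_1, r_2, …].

beam 1: φ=-135°, α=120°
  d=(-0.5000,0.8660)  start (4,4)  tX=0.3000 tY=0.2771  stride 1/|dx|=2.0000 1/|dy|=1.1547
    cross y-line → (4,5), t=0.2771
    cross x-line → (3,5), t=0.3000
    cross y-line → (3,6), t=1.4318 (wall)
  → r_1 = 1.4318
beam 2: φ=-45°, α=210°
  d=(-0.8660,-0.5000)  start (4,4)  tX=0.1732 tY=1.5200  stride 1/|dx|=1.1547 1/|dy|=2.0000
    cross x-line → (3,4), t=0.1732
    cross x-line → (2,4), t=1.3279
    cross y-line → (2,3), t=1.5200
    cross x-line → (1,3), t=2.4826
    cross y-line → (1,2), t=3.5200
    cross x-line → (0,2), t=3.6373 (wall)
  → r_2 = 3.6373
beam 3: φ=45°, α=300°
  d=(0.5000,-0.8660)  start (4,4)  tX=1.7000 tY=0.8776  stride 1/|dx|=2.0000 1/|dy|=1.1547
    cross y-line → (4,3), t=0.8776
    cross x-line → (5,3), t=1.7000 (wall)
  → r_3 = 1.7000
beam 4: φ=135°, α=30°
  d=(0.8660,0.5000)  start (4,4)  tX=0.9815 tY=0.4800  stride 1/|dx|=1.1547 1/|dy|=2.0000
    cross y-line → (4,5), t=0.4800
    cross x-line → (5,5), t=0.9815 (wall)
  → r_4 = 0.9815

ranges = [1.4318, 3.6373, 1.7000, 0.9815]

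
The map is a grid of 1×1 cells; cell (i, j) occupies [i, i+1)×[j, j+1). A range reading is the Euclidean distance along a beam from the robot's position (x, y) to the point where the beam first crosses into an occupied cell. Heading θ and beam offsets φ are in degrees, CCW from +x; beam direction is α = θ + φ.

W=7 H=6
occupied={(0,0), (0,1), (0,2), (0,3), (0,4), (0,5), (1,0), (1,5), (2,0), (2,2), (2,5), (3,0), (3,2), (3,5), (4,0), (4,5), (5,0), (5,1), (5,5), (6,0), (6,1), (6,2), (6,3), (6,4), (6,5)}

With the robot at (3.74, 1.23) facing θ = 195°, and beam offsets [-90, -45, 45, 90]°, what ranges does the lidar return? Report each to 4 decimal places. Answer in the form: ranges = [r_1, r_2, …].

ranges = [0.7972, 1.5400, 0.2656, 0.2381]

beam 1: φ=-90°, α=105°
  d=(-0.2588,0.9659)  start (3,1)  tX=2.8591 tY=0.7972  stride 1/|dx|=3.8637 1/|dy|=1.0353
    cross y-line → (3,2), t=0.7972 (wall)
  → r_1 = 0.7972
beam 2: φ=-45°, α=150°
  d=(-0.8660,0.5000)  start (3,1)  tX=0.8545 tY=1.5400  stride 1/|dx|=1.1547 1/|dy|=2.0000
    cross x-line → (2,1), t=0.8545
    cross y-line → (2,2), t=1.5400 (wall)
  → r_2 = 1.5400
beam 3: φ=45°, α=240°
  d=(-0.5000,-0.8660)  start (3,1)  tX=1.4800 tY=0.2656  stride 1/|dx|=2.0000 1/|dy|=1.1547
    cross y-line → (3,0), t=0.2656 (wall)
  → r_3 = 0.2656
beam 4: φ=90°, α=285°
  d=(0.2588,-0.9659)  start (3,1)  tX=1.0046 tY=0.2381  stride 1/|dx|=3.8637 1/|dy|=1.0353
    cross y-line → (3,0), t=0.2381 (wall)
  → r_4 = 0.2381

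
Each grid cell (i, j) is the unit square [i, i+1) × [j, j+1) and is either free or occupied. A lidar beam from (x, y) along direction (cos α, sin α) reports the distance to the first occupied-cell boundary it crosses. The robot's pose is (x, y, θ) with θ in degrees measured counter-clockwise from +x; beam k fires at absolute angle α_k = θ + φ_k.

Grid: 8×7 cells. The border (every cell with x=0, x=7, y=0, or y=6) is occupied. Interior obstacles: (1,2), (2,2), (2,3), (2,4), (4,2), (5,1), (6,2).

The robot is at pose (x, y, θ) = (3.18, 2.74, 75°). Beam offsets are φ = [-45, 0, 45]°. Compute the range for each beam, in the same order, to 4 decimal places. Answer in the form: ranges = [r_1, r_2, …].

ranges = [4.4110, 3.3750, 0.3600]

beam 1: φ=-45°, α=30°
  dir = (cos 30°, sin 30°) = (0.8660, 0.5000); from cell (3,2)
  next x-line at t=0.9469, next y-line at t=0.5200; Δt_x=1.1547, Δt_y=2.0000
    y: enter (3,3) at t=0.5200
    x: enter (4,3) at t=0.9469
    x: enter (5,3) at t=2.1016
    y: enter (5,4) at t=2.5200
    x: enter (6,4) at t=3.2563
    x: enter (7,4) at t=4.4110 ← occupied
  → r_1 = 4.4110
beam 2: φ=0°, α=75°
  dir = (cos 75°, sin 75°) = (0.2588, 0.9659); from cell (3,2)
  next x-line at t=3.1682, next y-line at t=0.2692; Δt_x=3.8637, Δt_y=1.0353
    y: enter (3,3) at t=0.2692
    y: enter (3,4) at t=1.3044
    y: enter (3,5) at t=2.3397
    x: enter (4,5) at t=3.1682
    y: enter (4,6) at t=3.3750 ← occupied
  → r_2 = 3.3750
beam 3: φ=45°, α=120°
  dir = (cos 120°, sin 120°) = (-0.5000, 0.8660); from cell (3,2)
  next x-line at t=0.3600, next y-line at t=0.3002; Δt_x=2.0000, Δt_y=1.1547
    y: enter (3,3) at t=0.3002
    x: enter (2,3) at t=0.3600 ← occupied
  → r_3 = 0.3600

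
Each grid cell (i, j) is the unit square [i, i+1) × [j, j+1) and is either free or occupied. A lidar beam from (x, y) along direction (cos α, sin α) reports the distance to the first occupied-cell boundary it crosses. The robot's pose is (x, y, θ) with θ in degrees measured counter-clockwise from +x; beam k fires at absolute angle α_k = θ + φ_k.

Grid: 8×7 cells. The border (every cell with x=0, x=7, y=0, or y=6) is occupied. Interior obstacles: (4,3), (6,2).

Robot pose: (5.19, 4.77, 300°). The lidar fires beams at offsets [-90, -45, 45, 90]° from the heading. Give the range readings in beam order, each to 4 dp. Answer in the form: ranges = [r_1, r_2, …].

beam 1: φ=-90°, α=210°
  d=(-0.8660,-0.5000)  start (5,4)  tX=0.2194 tY=1.5400  stride 1/|dx|=1.1547 1/|dy|=2.0000
    cross x-line → (4,4), t=0.2194
    cross x-line → (3,4), t=1.3741
    cross y-line → (3,3), t=1.5400
    cross x-line → (2,3), t=2.5288
    cross y-line → (2,2), t=3.5400
    cross x-line → (1,2), t=3.6835
    cross x-line → (0,2), t=4.8382 (wall)
  → r_1 = 4.8382
beam 2: φ=-45°, α=255°
  d=(-0.2588,-0.9659)  start (5,4)  tX=0.7341 tY=0.7972  stride 1/|dx|=3.8637 1/|dy|=1.0353
    cross x-line → (4,4), t=0.7341
    cross y-line → (4,3), t=0.7972 (wall)
  → r_2 = 0.7972
beam 3: φ=45°, α=345°
  d=(0.9659,-0.2588)  start (5,4)  tX=0.8386 tY=2.9751  stride 1/|dx|=1.0353 1/|dy|=3.8637
    cross x-line → (6,4), t=0.8386
    cross x-line → (7,4), t=1.8738 (wall)
  → r_3 = 1.8738
beam 4: φ=90°, α=30°
  d=(0.8660,0.5000)  start (5,4)  tX=0.9353 tY=0.4600  stride 1/|dx|=1.1547 1/|dy|=2.0000
    cross y-line → (5,5), t=0.4600
    cross x-line → (6,5), t=0.9353
    cross x-line → (7,5), t=2.0900 (wall)
  → r_4 = 2.0900

ranges = [4.8382, 0.7972, 1.8738, 2.0900]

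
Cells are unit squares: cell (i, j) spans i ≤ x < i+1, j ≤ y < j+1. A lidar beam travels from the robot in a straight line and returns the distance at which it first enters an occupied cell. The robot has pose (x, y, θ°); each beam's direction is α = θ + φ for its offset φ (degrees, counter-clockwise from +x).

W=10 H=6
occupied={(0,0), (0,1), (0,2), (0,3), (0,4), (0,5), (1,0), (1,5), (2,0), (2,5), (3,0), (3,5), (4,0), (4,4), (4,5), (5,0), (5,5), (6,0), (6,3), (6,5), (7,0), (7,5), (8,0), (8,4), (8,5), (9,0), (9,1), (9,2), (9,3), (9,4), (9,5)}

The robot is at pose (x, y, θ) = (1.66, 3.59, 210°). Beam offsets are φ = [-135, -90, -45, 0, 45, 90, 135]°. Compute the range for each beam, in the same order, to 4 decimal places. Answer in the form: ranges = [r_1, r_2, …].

ranges = [1.4597, 1.3200, 0.6833, 0.7621, 2.5500, 2.9907, 7.5989]

beam 1: φ=-135°, α=75°
  d=(0.2588,0.9659)  start (1,3)  tX=1.3137 tY=0.4245  stride 1/|dx|=3.8637 1/|dy|=1.0353
    cross y-line → (1,4), t=0.4245
    cross x-line → (2,4), t=1.3137
    cross y-line → (2,5), t=1.4597 (wall)
  → r_1 = 1.4597
beam 2: φ=-90°, α=120°
  d=(-0.5000,0.8660)  start (1,3)  tX=1.3200 tY=0.4734  stride 1/|dx|=2.0000 1/|dy|=1.1547
    cross y-line → (1,4), t=0.4734
    cross x-line → (0,4), t=1.3200 (wall)
  → r_2 = 1.3200
beam 3: φ=-45°, α=165°
  d=(-0.9659,0.2588)  start (1,3)  tX=0.6833 tY=1.5841  stride 1/|dx|=1.0353 1/|dy|=3.8637
    cross x-line → (0,3), t=0.6833 (wall)
  → r_3 = 0.6833
beam 4: φ=0°, α=210°
  d=(-0.8660,-0.5000)  start (1,3)  tX=0.7621 tY=1.1800  stride 1/|dx|=1.1547 1/|dy|=2.0000
    cross x-line → (0,3), t=0.7621 (wall)
  → r_4 = 0.7621
beam 5: φ=45°, α=255°
  d=(-0.2588,-0.9659)  start (1,3)  tX=2.5500 tY=0.6108  stride 1/|dx|=3.8637 1/|dy|=1.0353
    cross y-line → (1,2), t=0.6108
    cross y-line → (1,1), t=1.6461
    cross x-line → (0,1), t=2.5500 (wall)
  → r_5 = 2.5500
beam 6: φ=90°, α=300°
  d=(0.5000,-0.8660)  start (1,3)  tX=0.6800 tY=0.6813  stride 1/|dx|=2.0000 1/|dy|=1.1547
    cross x-line → (2,3), t=0.6800
    cross y-line → (2,2), t=0.6813
    cross y-line → (2,1), t=1.8360
    cross x-line → (3,1), t=2.6800
    cross y-line → (3,0), t=2.9907 (wall)
  → r_6 = 2.9907
beam 7: φ=135°, α=345°
  d=(0.9659,-0.2588)  start (1,3)  tX=0.3520 tY=2.2796  stride 1/|dx|=1.0353 1/|dy|=3.8637
    cross x-line → (2,3), t=0.3520
    cross x-line → (3,3), t=1.3873
    cross y-line → (3,2), t=2.2796
    cross x-line → (4,2), t=2.4225
    cross x-line → (5,2), t=3.4578
    cross x-line → (6,2), t=4.4931
    cross x-line → (7,2), t=5.5284
    cross y-line → (7,1), t=6.1433
    cross x-line → (8,1), t=6.5637
    cross x-line → (9,1), t=7.5989 (wall)
  → r_7 = 7.5989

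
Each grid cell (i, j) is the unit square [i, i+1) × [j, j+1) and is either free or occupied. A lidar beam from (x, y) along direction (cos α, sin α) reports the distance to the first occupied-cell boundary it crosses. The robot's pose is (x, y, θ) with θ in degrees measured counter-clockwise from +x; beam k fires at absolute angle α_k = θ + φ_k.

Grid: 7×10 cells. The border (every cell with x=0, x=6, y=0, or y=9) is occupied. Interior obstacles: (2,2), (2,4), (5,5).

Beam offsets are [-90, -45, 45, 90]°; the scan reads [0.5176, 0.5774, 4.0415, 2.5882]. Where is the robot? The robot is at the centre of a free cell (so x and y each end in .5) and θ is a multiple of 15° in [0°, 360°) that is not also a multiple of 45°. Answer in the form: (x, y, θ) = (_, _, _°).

Candidates: 37 free-cell centres × 16 headings = 592 poses. Raycast each; keep the one whose scan matches to 4 dp.
  (2.5, 5.5, 60°): beam 1 = 4.0415 ≠ 0.5176 ✗
  (1.5, 1.5, 285°): beam 3 = 1.0000 ≠ 4.0415 ✗
  (4.5, 5.5, 195°): beam 1 = 3.6235 ≠ 0.5176 ✗
  (4.5, 8.5, 255°): beam 1 = 1.9319 ≠ 0.5176 ✗
  …
  (3.5, 4.5, 255°): r_1=0.5176, r_2=0.5774, r_3=4.0415, r_4=2.5882 — all match ✓
Only this pose fits every beam.

(x, y, θ) = (3.5, 4.5, 255°)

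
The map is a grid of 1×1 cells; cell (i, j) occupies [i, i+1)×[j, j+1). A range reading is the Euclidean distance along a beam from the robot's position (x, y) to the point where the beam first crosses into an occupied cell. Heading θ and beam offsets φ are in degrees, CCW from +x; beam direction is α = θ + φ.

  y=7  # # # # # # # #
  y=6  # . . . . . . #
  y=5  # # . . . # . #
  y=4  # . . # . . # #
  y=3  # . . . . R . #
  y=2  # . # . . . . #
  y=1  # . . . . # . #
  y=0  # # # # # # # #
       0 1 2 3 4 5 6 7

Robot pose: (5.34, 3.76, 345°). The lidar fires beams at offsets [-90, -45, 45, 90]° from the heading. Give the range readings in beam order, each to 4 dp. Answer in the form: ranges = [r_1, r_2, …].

ranges = [2.8574, 3.1870, 0.7621, 1.2837]

beam 1: φ=-90°, α=255°
  cosα=-0.2588 sinα=-0.9659 | (5,3) | tMaxX 1.3137 tMaxY 0.7868 | tΔX 3.8637 tΔY 1.0353
    t=0.7868 [y] (5,2)
    t=1.3137 [x] (4,2)
    t=1.8221 [y] (4,1)
    t=2.8574 [y] (4,0) — stop
  → r_1 = 2.8574
beam 2: φ=-45°, α=300°
  cosα=0.5000 sinα=-0.8660 | (5,3) | tMaxX 1.3200 tMaxY 0.8776 | tΔX 2.0000 tΔY 1.1547
    t=0.8776 [y] (5,2)
    t=1.3200 [x] (6,2)
    t=2.0323 [y] (6,1)
    t=3.1870 [y] (6,0) — stop
  → r_2 = 3.1870
beam 3: φ=45°, α=30°
  cosα=0.8660 sinα=0.5000 | (5,3) | tMaxX 0.7621 tMaxY 0.4800 | tΔX 1.1547 tΔY 2.0000
    t=0.4800 [y] (5,4)
    t=0.7621 [x] (6,4) — stop
  → r_3 = 0.7621
beam 4: φ=90°, α=75°
  cosα=0.2588 sinα=0.9659 | (5,3) | tMaxX 2.5500 tMaxY 0.2485 | tΔX 3.8637 tΔY 1.0353
    t=0.2485 [y] (5,4)
    t=1.2837 [y] (5,5) — stop
  → r_4 = 1.2837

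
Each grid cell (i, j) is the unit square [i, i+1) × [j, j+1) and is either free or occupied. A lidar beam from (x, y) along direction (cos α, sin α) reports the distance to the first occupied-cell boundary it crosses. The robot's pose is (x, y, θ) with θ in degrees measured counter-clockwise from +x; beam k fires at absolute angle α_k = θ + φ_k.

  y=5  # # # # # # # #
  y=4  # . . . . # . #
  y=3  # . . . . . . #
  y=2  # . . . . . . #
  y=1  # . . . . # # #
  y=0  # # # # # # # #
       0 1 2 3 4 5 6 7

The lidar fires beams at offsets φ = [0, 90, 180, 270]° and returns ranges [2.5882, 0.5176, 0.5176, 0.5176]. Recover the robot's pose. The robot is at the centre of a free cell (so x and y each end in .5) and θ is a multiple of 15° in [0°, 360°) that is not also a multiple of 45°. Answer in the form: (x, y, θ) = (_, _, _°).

(x, y, θ) = (6.5, 4.5, 255°)

Enumerate (i+0.5, j+0.5, θ) over the 21 free cells and 16 admissible headings. For each, cast all 4 beams and compare to the given ranges.
  (1.5, 1.5, 60°): beam 1 = 4.0415 ≠ 2.5882 ✗
  (3.5, 2.5, 15°): beam 1 = 3.6235 ≠ 2.5882 ✗
  (6.5, 2.5, 30°): beam 1 = 0.5774 ≠ 2.5882 ✗
  (6.5, 2.5, 150°): beam 1 = 5.0000 ≠ 2.5882 ✗
  (1.5, 1.5, 330°): beam 1 = 1.0000 ≠ 2.5882 ✗
  …
  (6.5, 4.5, 255°): r_1=2.5882, r_2=0.5176, r_3=0.5176, r_4=0.5176 — all match ✓
Only this pose fits every beam.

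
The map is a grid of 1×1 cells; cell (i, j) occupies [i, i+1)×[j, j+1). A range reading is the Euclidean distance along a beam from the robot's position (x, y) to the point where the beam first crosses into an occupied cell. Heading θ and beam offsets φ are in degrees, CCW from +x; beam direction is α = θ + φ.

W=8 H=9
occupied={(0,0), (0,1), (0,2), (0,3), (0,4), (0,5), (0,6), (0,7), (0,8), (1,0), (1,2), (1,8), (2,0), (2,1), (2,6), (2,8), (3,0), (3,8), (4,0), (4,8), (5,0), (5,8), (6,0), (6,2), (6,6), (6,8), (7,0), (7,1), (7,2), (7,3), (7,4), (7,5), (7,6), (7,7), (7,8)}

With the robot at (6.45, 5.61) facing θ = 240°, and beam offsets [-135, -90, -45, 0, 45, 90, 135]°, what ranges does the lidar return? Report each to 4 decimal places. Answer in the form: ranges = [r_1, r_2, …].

ranges = [0.4038, 4.7800, 5.6423, 5.3232, 2.1250, 0.6351, 0.5694]

beam 1: φ=-135°, α=105°
  dir = (cos 105°, sin 105°) = (-0.2588, 0.9659); from cell (6,5)
  next x-line at t=1.7387, next y-line at t=0.4038; Δt_x=3.8637, Δt_y=1.0353
    y: enter (6,6) at t=0.4038 ← occupied
  → r_1 = 0.4038
beam 2: φ=-90°, α=150°
  dir = (cos 150°, sin 150°) = (-0.8660, 0.5000); from cell (6,5)
  next x-line at t=0.5196, next y-line at t=0.7800; Δt_x=1.1547, Δt_y=2.0000
    x: enter (5,5) at t=0.5196
    y: enter (5,6) at t=0.7800
    x: enter (4,6) at t=1.6743
    y: enter (4,7) at t=2.7800
    x: enter (3,7) at t=2.8290
    x: enter (2,7) at t=3.9837
    y: enter (2,8) at t=4.7800 ← occupied
  → r_2 = 4.7800
beam 3: φ=-45°, α=195°
  dir = (cos 195°, sin 195°) = (-0.9659, -0.2588); from cell (6,5)
  next x-line at t=0.4659, next y-line at t=2.3569; Δt_x=1.0353, Δt_y=3.8637
    x: enter (5,5) at t=0.4659
    x: enter (4,5) at t=1.5012
    y: enter (4,4) at t=2.3569
    x: enter (3,4) at t=2.5364
    x: enter (2,4) at t=3.5717
    x: enter (1,4) at t=4.6070
    x: enter (0,4) at t=5.6423 ← occupied
  → r_3 = 5.6423
beam 4: φ=0°, α=240°
  dir = (cos 240°, sin 240°) = (-0.5000, -0.8660); from cell (6,5)
  next x-line at t=0.9000, next y-line at t=0.7044; Δt_x=2.0000, Δt_y=1.1547
    y: enter (6,4) at t=0.7044
    x: enter (5,4) at t=0.9000
    y: enter (5,3) at t=1.8591
    x: enter (4,3) at t=2.9000
    y: enter (4,2) at t=3.0138
    y: enter (4,1) at t=4.1685
    x: enter (3,1) at t=4.9000
    y: enter (3,0) at t=5.3232 ← occupied
  → r_4 = 5.3232
beam 5: φ=45°, α=285°
  dir = (cos 285°, sin 285°) = (0.2588, -0.9659); from cell (6,5)
  next x-line at t=2.1250, next y-line at t=0.6315; Δt_x=3.8637, Δt_y=1.0353
    y: enter (6,4) at t=0.6315
    y: enter (6,3) at t=1.6668
    x: enter (7,3) at t=2.1250 ← occupied
  → r_5 = 2.1250
beam 6: φ=90°, α=330°
  dir = (cos 330°, sin 330°) = (0.8660, -0.5000); from cell (6,5)
  next x-line at t=0.6351, next y-line at t=1.2200; Δt_x=1.1547, Δt_y=2.0000
    x: enter (7,5) at t=0.6351 ← occupied
  → r_6 = 0.6351
beam 7: φ=135°, α=15°
  dir = (cos 15°, sin 15°) = (0.9659, 0.2588); from cell (6,5)
  next x-line at t=0.5694, next y-line at t=1.5068; Δt_x=1.0353, Δt_y=3.8637
    x: enter (7,5) at t=0.5694 ← occupied
  → r_7 = 0.5694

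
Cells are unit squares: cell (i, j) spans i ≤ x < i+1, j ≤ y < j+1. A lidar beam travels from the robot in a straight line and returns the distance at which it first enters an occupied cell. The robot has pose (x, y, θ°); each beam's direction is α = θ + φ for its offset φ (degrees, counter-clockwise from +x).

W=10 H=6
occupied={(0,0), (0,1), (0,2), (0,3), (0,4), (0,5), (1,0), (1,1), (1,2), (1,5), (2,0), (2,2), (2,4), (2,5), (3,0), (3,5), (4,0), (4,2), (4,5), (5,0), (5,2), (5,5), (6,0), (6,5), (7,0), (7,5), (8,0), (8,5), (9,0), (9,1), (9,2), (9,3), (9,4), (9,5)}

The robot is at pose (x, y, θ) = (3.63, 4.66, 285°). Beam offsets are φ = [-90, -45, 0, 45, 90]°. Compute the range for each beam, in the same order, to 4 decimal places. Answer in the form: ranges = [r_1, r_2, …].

ranges = [0.6522, 1.9168, 1.7186, 6.2007, 1.3137]

beam 1: φ=-90°, α=195°
  direction (-0.9659, -0.2588); cell (3,4); t to first gridline: x 0.6522, y 2.5500 (then +1.0353 / +3.8637)
    (2,4) via x @ 0.6522  # hit
  → r_1 = 0.6522
beam 2: φ=-45°, α=240°
  direction (-0.5000, -0.8660); cell (3,4); t to first gridline: x 1.2600, y 0.7621 (then +2.0000 / +1.1547)
    (3,3) via y @ 0.7621
    (2,3) via x @ 1.2600
    (2,2) via y @ 1.9168  # hit
  → r_2 = 1.9168
beam 3: φ=0°, α=285°
  direction (0.2588, -0.9659); cell (3,4); t to first gridline: x 1.4296, y 0.6833 (then +3.8637 / +1.0353)
    (3,3) via y @ 0.6833
    (4,3) via x @ 1.4296
    (4,2) via y @ 1.7186  # hit
  → r_3 = 1.7186
beam 4: φ=45°, α=330°
  direction (0.8660, -0.5000); cell (3,4); t to first gridline: x 0.4272, y 1.3200 (then +1.1547 / +2.0000)
    (4,4) via x @ 0.4272
    (4,3) via y @ 1.3200
    (5,3) via x @ 1.5819
    (6,3) via x @ 2.7366
    (6,2) via y @ 3.3200
    (7,2) via x @ 3.8913
    (8,2) via x @ 5.0460
    (8,1) via y @ 5.3200
    (9,1) via x @ 6.2007  # hit
  → r_4 = 6.2007
beam 5: φ=90°, α=15°
  direction (0.9659, 0.2588); cell (3,4); t to first gridline: x 0.3831, y 1.3137 (then +1.0353 / +3.8637)
    (4,4) via x @ 0.3831
    (4,5) via y @ 1.3137  # hit
  → r_5 = 1.3137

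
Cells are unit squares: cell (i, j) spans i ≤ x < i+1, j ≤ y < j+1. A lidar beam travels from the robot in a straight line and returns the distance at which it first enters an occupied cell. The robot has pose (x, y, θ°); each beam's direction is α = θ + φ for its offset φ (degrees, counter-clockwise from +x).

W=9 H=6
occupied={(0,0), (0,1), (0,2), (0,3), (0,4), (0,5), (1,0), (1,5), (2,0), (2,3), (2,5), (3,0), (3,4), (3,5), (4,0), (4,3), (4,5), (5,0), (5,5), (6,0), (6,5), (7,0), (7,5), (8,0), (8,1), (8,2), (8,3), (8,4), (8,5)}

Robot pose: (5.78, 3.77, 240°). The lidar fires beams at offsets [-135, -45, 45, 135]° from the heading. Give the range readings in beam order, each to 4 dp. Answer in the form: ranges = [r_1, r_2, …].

ranges = [1.2734, 0.8075, 2.8677, 2.2983]

beam 1: φ=-135°, α=105°
  cosα=-0.2588 sinα=0.9659 | (5,3) | tMaxX 3.0137 tMaxY 0.2381 | tΔX 3.8637 tΔY 1.0353
    t=0.2381 [y] (5,4)
    t=1.2734 [y] (5,5) — stop
  → r_1 = 1.2734
beam 2: φ=-45°, α=195°
  cosα=-0.9659 sinα=-0.2588 | (5,3) | tMaxX 0.8075 tMaxY 2.9751 | tΔX 1.0353 tΔY 3.8637
    t=0.8075 [x] (4,3) — stop
  → r_2 = 0.8075
beam 3: φ=45°, α=285°
  cosα=0.2588 sinα=-0.9659 | (5,3) | tMaxX 0.8500 tMaxY 0.7972 | tΔX 3.8637 tΔY 1.0353
    t=0.7972 [y] (5,2)
    t=0.8500 [x] (6,2)
    t=1.8324 [y] (6,1)
    t=2.8677 [y] (6,0) — stop
  → r_3 = 2.8677
beam 4: φ=135°, α=15°
  cosα=0.9659 sinα=0.2588 | (5,3) | tMaxX 0.2278 tMaxY 0.8887 | tΔX 1.0353 tΔY 3.8637
    t=0.2278 [x] (6,3)
    t=0.8887 [y] (6,4)
    t=1.2630 [x] (7,4)
    t=2.2983 [x] (8,4) — stop
  → r_4 = 2.2983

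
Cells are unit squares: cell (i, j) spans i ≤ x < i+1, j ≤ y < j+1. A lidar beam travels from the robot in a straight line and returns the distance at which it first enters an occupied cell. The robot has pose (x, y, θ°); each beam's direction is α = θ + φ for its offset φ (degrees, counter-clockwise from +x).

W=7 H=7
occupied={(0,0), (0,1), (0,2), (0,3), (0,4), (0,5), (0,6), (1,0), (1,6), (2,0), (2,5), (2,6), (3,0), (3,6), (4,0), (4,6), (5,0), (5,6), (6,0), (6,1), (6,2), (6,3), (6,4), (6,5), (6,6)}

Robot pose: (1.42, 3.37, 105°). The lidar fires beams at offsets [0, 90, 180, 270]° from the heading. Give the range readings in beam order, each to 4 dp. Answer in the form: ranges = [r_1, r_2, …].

ranges = [1.6228, 0.4348, 2.4536, 4.7416]

beam 1: φ=0°, α=105°
  dir = (cos 105°, sin 105°) = (-0.2588, 0.9659); from cell (1,3)
  next x-line at t=1.6228, next y-line at t=0.6522; Δt_x=3.8637, Δt_y=1.0353
    y: enter (1,4) at t=0.6522
    x: enter (0,4) at t=1.6228 ← occupied
  → r_1 = 1.6228
beam 2: φ=90°, α=195°
  dir = (cos 195°, sin 195°) = (-0.9659, -0.2588); from cell (1,3)
  next x-line at t=0.4348, next y-line at t=1.4296; Δt_x=1.0353, Δt_y=3.8637
    x: enter (0,3) at t=0.4348 ← occupied
  → r_2 = 0.4348
beam 3: φ=180°, α=285°
  dir = (cos 285°, sin 285°) = (0.2588, -0.9659); from cell (1,3)
  next x-line at t=2.2409, next y-line at t=0.3831; Δt_x=3.8637, Δt_y=1.0353
    y: enter (1,2) at t=0.3831
    y: enter (1,1) at t=1.4183
    x: enter (2,1) at t=2.2409
    y: enter (2,0) at t=2.4536 ← occupied
  → r_3 = 2.4536
beam 4: φ=270°, α=15°
  dir = (cos 15°, sin 15°) = (0.9659, 0.2588); from cell (1,3)
  next x-line at t=0.6005, next y-line at t=2.4341; Δt_x=1.0353, Δt_y=3.8637
    x: enter (2,3) at t=0.6005
    x: enter (3,3) at t=1.6357
    y: enter (3,4) at t=2.4341
    x: enter (4,4) at t=2.6710
    x: enter (5,4) at t=3.7063
    x: enter (6,4) at t=4.7416 ← occupied
  → r_4 = 4.7416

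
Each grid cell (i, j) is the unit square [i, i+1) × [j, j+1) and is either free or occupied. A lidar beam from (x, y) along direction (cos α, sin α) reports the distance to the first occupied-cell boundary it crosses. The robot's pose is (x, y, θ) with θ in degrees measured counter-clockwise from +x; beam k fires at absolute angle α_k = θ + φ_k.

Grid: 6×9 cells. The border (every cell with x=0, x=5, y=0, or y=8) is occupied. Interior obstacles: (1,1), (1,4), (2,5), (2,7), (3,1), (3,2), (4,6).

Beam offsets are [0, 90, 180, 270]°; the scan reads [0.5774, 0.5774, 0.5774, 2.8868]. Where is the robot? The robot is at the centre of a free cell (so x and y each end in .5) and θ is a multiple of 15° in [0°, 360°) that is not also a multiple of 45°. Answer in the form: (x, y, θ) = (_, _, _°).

(x, y, θ) = (2.5, 1.5, 210°)

The pose lattice has 21·16 = 336 candidates. Test each by forward raycasting.
  (4.5, 3.5, 195°): beam 1 = 3.6235 ≠ 0.5774 ✗
  (2.5, 6.5, 345°): beam 1 = 1.5529 ≠ 0.5774 ✗
  (4.5, 5.5, 30°): beam 3 = 2.8868 ≠ 0.5774 ✗
  (2.5, 3.5, 120°): beam 1 = 1.0000 ≠ 0.5774 ✗
  …
  (2.5, 1.5, 210°): r_1=0.5774, r_2=0.5774, r_3=0.5774, r_4=2.8868 — all match ✓
Only this pose fits every beam.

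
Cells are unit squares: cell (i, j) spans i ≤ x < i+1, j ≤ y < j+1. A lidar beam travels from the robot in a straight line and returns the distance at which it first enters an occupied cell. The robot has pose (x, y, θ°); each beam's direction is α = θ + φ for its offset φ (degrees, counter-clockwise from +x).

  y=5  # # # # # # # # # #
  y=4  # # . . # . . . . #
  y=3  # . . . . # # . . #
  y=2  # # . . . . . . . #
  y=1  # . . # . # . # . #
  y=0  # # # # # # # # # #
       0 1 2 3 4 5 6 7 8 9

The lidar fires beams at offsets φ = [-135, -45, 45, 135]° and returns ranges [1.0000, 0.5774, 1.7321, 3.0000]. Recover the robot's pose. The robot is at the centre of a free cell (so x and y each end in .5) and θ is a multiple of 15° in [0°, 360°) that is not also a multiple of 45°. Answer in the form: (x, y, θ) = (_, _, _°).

(x, y, θ) = (8.5, 3.5, 75°)

Enumerate (i+0.5, j+0.5, θ) over the 24 free cells and 16 admissible headings. For each, cast all 4 beams and compare to the given ranges.
  (1.5, 3.5, 330°): beam 1 = 0.5176 ≠ 1.0000 ✗
  (2.5, 4.5, 150°): beam 1 = 1.5529 ≠ 1.0000 ✗
  (8.5, 3.5, 240°): beam 1 = 1.5529 ≠ 1.0000 ✗
  (1.5, 3.5, 120°): beam 1 = 5.7956 ≠ 1.0000 ✗
  …
  (8.5, 3.5, 75°): r_1=1.0000, r_2=0.5774, r_3=1.7321, r_4=3.0000 — all match ✓
No second candidate reproduces the full scan.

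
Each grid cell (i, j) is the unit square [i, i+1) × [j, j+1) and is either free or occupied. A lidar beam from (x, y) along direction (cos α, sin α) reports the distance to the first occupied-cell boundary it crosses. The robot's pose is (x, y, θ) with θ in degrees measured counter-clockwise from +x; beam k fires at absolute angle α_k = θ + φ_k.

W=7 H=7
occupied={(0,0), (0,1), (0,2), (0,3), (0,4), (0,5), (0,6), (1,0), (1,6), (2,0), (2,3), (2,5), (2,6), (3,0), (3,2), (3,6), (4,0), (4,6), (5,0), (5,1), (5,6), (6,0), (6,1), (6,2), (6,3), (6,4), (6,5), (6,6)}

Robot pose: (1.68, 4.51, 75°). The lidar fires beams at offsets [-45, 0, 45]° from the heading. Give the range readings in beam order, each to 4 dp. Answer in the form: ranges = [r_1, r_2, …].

beam 1: φ=-45°, α=30°
  d=(0.8660,0.5000)  start (1,4)  tX=0.3695 tY=0.9800  stride 1/|dx|=1.1547 1/|dy|=2.0000
    cross x-line → (2,4), t=0.3695
    cross y-line → (2,5), t=0.9800 (wall)
  → r_1 = 0.9800
beam 2: φ=0°, α=75°
  d=(0.2588,0.9659)  start (1,4)  tX=1.2364 tY=0.5073  stride 1/|dx|=3.8637 1/|dy|=1.0353
    cross y-line → (1,5), t=0.5073
    cross x-line → (2,5), t=1.2364 (wall)
  → r_2 = 1.2364
beam 3: φ=45°, α=120°
  d=(-0.5000,0.8660)  start (1,4)  tX=1.3600 tY=0.5658  stride 1/|dx|=2.0000 1/|dy|=1.1547
    cross y-line → (1,5), t=0.5658
    cross x-line → (0,5), t=1.3600 (wall)
  → r_3 = 1.3600

ranges = [0.9800, 1.2364, 1.3600]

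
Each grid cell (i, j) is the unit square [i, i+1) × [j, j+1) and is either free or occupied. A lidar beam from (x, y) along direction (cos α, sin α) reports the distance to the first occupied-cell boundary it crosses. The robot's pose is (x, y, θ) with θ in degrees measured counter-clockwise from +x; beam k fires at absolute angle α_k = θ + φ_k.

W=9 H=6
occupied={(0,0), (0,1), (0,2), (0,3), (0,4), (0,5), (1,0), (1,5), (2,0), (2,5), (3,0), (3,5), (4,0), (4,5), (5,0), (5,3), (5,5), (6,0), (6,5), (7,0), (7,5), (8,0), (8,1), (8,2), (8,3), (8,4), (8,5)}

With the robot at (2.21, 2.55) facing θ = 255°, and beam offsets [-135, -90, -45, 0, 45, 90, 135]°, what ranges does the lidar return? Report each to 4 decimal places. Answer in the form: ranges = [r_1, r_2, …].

ranges = [2.4200, 1.2527, 1.3972, 1.6047, 1.7898, 5.9887, 4.9000]

beam 1: φ=-135°, α=120°
  cosα=-0.5000 sinα=0.8660 | (2,2) | tMaxX 0.4200 tMaxY 0.5196 | tΔX 2.0000 tΔY 1.1547
    t=0.4200 [x] (1,2)
    t=0.5196 [y] (1,3)
    t=1.6743 [y] (1,4)
    t=2.4200 [x] (0,4) — stop
  → r_1 = 2.4200
beam 2: φ=-90°, α=165°
  cosα=-0.9659 sinα=0.2588 | (2,2) | tMaxX 0.2174 tMaxY 1.7387 | tΔX 1.0353 tΔY 3.8637
    t=0.2174 [x] (1,2)
    t=1.2527 [x] (0,2) — stop
  → r_2 = 1.2527
beam 3: φ=-45°, α=210°
  cosα=-0.8660 sinα=-0.5000 | (2,2) | tMaxX 0.2425 tMaxY 1.1000 | tΔX 1.1547 tΔY 2.0000
    t=0.2425 [x] (1,2)
    t=1.1000 [y] (1,1)
    t=1.3972 [x] (0,1) — stop
  → r_3 = 1.3972
beam 4: φ=0°, α=255°
  cosα=-0.2588 sinα=-0.9659 | (2,2) | tMaxX 0.8114 tMaxY 0.5694 | tΔX 3.8637 tΔY 1.0353
    t=0.5694 [y] (2,1)
    t=0.8114 [x] (1,1)
    t=1.6047 [y] (1,0) — stop
  → r_4 = 1.6047
beam 5: φ=45°, α=300°
  cosα=0.5000 sinα=-0.8660 | (2,2) | tMaxX 1.5800 tMaxY 0.6351 | tΔX 2.0000 tΔY 1.1547
    t=0.6351 [y] (2,1)
    t=1.5800 [x] (3,1)
    t=1.7898 [y] (3,0) — stop
  → r_5 = 1.7898
beam 6: φ=90°, α=345°
  cosα=0.9659 sinα=-0.2588 | (2,2) | tMaxX 0.8179 tMaxY 2.1250 | tΔX 1.0353 tΔY 3.8637
    t=0.8179 [x] (3,2)
    t=1.8531 [x] (4,2)
    t=2.1250 [y] (4,1)
    t=2.8884 [x] (5,1)
    t=3.9237 [x] (6,1)
    t=4.9590 [x] (7,1)
    t=5.9887 [y] (7,0) — stop
  → r_6 = 5.9887
beam 7: φ=135°, α=30°
  cosα=0.8660 sinα=0.5000 | (2,2) | tMaxX 0.9122 tMaxY 0.9000 | tΔX 1.1547 tΔY 2.0000
    t=0.9000 [y] (2,3)
    t=0.9122 [x] (3,3)
    t=2.0669 [x] (4,3)
    t=2.9000 [y] (4,4)
    t=3.2216 [x] (5,4)
    t=4.3763 [x] (6,4)
    t=4.9000 [y] (6,5) — stop
  → r_7 = 4.9000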